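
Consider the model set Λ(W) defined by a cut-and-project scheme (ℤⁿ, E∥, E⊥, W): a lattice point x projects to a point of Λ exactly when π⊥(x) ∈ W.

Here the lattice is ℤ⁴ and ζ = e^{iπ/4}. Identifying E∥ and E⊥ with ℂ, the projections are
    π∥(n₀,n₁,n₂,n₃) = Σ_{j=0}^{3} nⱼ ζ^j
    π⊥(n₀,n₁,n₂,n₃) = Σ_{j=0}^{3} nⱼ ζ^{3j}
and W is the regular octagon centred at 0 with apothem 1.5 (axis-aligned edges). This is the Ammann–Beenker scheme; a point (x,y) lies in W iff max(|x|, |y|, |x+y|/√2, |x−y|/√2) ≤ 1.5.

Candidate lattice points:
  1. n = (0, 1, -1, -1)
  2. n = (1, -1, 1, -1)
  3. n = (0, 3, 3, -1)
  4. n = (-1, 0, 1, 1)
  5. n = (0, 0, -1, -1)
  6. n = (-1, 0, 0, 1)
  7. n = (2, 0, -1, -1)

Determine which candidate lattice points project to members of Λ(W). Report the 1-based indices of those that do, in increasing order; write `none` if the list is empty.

4, 5, 6, 7

Internal map: ζ^{3j} for j=0..3 gives (1,0), (−√2/2,√2/2), (0,−1), (√2/2,√2/2).
candidate 1: n = (0, 1, -1, -1) → π⊥ ≈ (-1.414214, +1.000000); max(|x|,|y|,|x±y|/√2) = 1.707107 > 1.5 ⇒ ∉ W
candidate 2: n = (1, -1, 1, -1) → π⊥ ≈ (+1.000000, -2.414214); max(|x|,|y|,|x±y|/√2) = 2.414214 > 1.5 ⇒ ∉ W
candidate 3: n = (0, 3, 3, -1) → π⊥ ≈ (-2.828427, -1.585786); max(|x|,|y|,|x±y|/√2) = 3.121320 > 1.5 ⇒ ∉ W
candidate 4: n = (-1, 0, 1, 1) → π⊥ ≈ (-0.292893, -0.292893); max(|x|,|y|,|x±y|/√2) = 0.414214 ≤ 1.5 ⇒ ∈ W
candidate 5: n = (0, 0, -1, -1) → π⊥ ≈ (-0.707107, +0.292893); max(|x|,|y|,|x±y|/√2) = 0.707107 ≤ 1.5 ⇒ ∈ W
candidate 6: n = (-1, 0, 0, 1) → π⊥ ≈ (-0.292893, +0.707107); max(|x|,|y|,|x±y|/√2) = 0.707107 ≤ 1.5 ⇒ ∈ W
candidate 7: n = (2, 0, -1, -1) → π⊥ ≈ (+1.292893, +0.292893); max(|x|,|y|,|x±y|/√2) = 1.292893 ≤ 1.5 ⇒ ∈ W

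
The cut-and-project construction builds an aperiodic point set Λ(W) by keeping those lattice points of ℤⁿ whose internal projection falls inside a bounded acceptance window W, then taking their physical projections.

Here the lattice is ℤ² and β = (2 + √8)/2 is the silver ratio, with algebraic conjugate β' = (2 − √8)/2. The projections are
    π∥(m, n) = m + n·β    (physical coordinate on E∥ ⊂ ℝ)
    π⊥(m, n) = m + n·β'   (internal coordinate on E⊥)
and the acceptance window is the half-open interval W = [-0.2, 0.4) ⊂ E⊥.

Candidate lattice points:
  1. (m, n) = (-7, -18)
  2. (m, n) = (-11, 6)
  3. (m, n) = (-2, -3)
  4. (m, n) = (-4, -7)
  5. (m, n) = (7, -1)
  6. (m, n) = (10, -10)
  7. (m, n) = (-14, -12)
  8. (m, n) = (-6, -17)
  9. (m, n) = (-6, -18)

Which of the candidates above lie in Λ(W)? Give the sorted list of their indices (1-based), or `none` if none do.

β' = (2−√8)/2 ≈ -0.4142.
#1 (-7,-18): internal coord -7 + (-18)·β' = +0.4558; +0.4558 ∉ [-0.2, 0.4) → out
#2 (-11,6): internal coord -11 + (6)·β' = -13.4853; -13.4853 ∉ [-0.2, 0.4) → out
#3 (-2,-3): internal coord -2 + (-3)·β' = -0.7574; -0.7574 ∉ [-0.2, 0.4) → out
#4 (-4,-7): internal coord -4 + (-7)·β' = -1.1005; -1.1005 ∉ [-0.2, 0.4) → out
#5 (7,-1): internal coord 7 + (-1)·β' = +7.4142; +7.4142 ∉ [-0.2, 0.4) → out
#6 (10,-10): internal coord 10 + (-10)·β' = +14.1421; +14.1421 ∉ [-0.2, 0.4) → out
#7 (-14,-12): internal coord -14 + (-12)·β' = -9.0294; -9.0294 ∉ [-0.2, 0.4) → out
#8 (-6,-17): internal coord -6 + (-17)·β' = +1.0416; +1.0416 ∉ [-0.2, 0.4) → out
#9 (-6,-18): internal coord -6 + (-18)·β' = +1.4558; +1.4558 ∉ [-0.2, 0.4) → out

none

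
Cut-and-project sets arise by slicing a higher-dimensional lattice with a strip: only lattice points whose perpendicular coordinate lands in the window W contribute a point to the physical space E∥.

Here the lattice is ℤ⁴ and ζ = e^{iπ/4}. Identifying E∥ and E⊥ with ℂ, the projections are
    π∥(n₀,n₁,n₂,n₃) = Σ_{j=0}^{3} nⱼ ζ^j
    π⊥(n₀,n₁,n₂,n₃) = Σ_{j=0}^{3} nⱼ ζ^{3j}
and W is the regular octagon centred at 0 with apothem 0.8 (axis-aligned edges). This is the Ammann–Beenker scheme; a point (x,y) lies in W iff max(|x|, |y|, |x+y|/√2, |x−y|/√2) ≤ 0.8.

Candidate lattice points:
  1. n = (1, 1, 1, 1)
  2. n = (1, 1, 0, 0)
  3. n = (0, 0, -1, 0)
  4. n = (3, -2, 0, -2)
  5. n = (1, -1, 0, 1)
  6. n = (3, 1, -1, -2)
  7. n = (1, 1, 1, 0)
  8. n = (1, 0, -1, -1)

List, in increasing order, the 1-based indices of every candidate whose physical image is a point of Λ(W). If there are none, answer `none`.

Internal map: ζ^{3j} for j=0..3 gives (1,0), (−√2/2,√2/2), (0,−1), (√2/2,√2/2).
#1 (1, 1, 1, 1): internal (1.0000, 0.4142); octagon support 1.0000 vs apothem 0.8 → ∉ W
#2 (1, 1, 0, 0): internal (0.2929, 0.7071); octagon support 0.7071 vs apothem 0.8 → ∈ W
#3 (0, 0, -1, 0): internal (0.0000, 1.0000); octagon support 1.0000 vs apothem 0.8 → ∉ W
#4 (3, -2, 0, -2): internal (3.0000, -2.8284); octagon support 4.1213 vs apothem 0.8 → ∉ W
#5 (1, -1, 0, 1): internal (2.4142, 0.0000); octagon support 2.4142 vs apothem 0.8 → ∉ W
#6 (3, 1, -1, -2): internal (0.8787, 0.2929); octagon support 0.8787 vs apothem 0.8 → ∉ W
#7 (1, 1, 1, 0): internal (0.2929, -0.2929); octagon support 0.4142 vs apothem 0.8 → ∈ W
#8 (1, 0, -1, -1): internal (0.2929, 0.2929); octagon support 0.4142 vs apothem 0.8 → ∈ W

2, 7, 8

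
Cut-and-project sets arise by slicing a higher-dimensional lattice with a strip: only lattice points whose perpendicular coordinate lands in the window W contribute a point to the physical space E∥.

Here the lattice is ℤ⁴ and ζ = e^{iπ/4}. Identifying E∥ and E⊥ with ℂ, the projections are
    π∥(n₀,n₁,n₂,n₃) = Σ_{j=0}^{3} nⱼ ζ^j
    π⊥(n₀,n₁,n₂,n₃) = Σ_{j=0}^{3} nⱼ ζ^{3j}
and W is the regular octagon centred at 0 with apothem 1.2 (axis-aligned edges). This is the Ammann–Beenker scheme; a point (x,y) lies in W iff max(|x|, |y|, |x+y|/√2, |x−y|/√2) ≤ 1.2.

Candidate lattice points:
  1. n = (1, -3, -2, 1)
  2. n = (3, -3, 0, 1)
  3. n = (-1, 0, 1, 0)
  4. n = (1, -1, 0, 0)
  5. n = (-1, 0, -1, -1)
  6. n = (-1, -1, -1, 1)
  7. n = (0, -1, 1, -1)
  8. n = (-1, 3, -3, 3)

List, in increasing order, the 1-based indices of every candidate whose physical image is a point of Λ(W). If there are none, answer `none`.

Internal map: ζ^{3j} for j=0..3 gives (1,0), (−√2/2,√2/2), (0,−1), (√2/2,√2/2).
#1 (1, -3, -2, 1): internal (3.828427, 0.585786); octagon support 3.828427 vs apothem 1.2 → ∉ W
#2 (3, -3, 0, 1): internal (5.828427, -1.414214); octagon support 5.828427 vs apothem 1.2 → ∉ W
#3 (-1, 0, 1, 0): internal (-1.000000, -1.000000); octagon support 1.414214 vs apothem 1.2 → ∉ W
#4 (1, -1, 0, 0): internal (1.707107, -0.707107); octagon support 1.707107 vs apothem 1.2 → ∉ W
#5 (-1, 0, -1, -1): internal (-1.707107, 0.292893); octagon support 1.707107 vs apothem 1.2 → ∉ W
#6 (-1, -1, -1, 1): internal (0.414214, 1.000000); octagon support 1.000000 vs apothem 1.2 → ∈ W
#7 (0, -1, 1, -1): internal (0.000000, -2.414214); octagon support 2.414214 vs apothem 1.2 → ∉ W
#8 (-1, 3, -3, 3): internal (-1.000000, 7.242641); octagon support 7.242641 vs apothem 1.2 → ∉ W

6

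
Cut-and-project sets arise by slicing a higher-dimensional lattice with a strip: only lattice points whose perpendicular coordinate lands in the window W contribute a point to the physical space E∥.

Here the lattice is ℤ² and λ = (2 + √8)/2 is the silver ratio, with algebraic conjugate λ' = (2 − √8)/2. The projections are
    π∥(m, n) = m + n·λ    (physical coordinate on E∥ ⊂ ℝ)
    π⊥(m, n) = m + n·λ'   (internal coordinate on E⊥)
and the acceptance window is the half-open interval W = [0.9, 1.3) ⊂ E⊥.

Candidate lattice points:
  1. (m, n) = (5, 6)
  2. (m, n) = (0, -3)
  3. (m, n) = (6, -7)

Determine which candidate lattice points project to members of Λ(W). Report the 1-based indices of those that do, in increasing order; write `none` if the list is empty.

λ' = (2−√8)/2 ≈ -0.4142.
[1] lift (5,6): star map gives 2.5147; window check 0.9 ≤ 2.5147 < 1.3 is false → out
[2] lift (0,-3): star map gives 1.2426; window check 0.9 ≤ 1.2426 < 1.3 is true → IN Λ
[3] lift (6,-7): star map gives 8.8995; window check 0.9 ≤ 8.8995 < 1.3 is false → out

2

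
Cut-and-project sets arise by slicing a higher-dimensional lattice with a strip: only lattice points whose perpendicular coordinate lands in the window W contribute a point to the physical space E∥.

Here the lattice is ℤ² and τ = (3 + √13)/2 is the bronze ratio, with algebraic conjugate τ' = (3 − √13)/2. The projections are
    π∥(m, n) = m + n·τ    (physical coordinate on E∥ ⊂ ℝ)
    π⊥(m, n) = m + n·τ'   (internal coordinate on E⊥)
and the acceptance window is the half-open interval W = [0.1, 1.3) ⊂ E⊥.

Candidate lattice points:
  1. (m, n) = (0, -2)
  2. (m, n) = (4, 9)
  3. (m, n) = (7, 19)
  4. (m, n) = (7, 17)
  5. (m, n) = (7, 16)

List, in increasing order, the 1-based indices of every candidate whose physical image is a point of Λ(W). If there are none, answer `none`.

τ' = (3−√13)/2 ≈ -0.302776.
#1 (0,-2): internal coord 0 + (-2)·τ' = +0.605551; +0.605551 ∈ [0.1, 1.3) → IN Λ
#2 (4,9): internal coord 4 + (9)·τ' = +1.275019; +1.275019 ∈ [0.1, 1.3) → IN Λ
#3 (7,19): internal coord 7 + (19)·τ' = +1.247263; +1.247263 ∈ [0.1, 1.3) → IN Λ
#4 (7,17): internal coord 7 + (17)·τ' = +1.852814; +1.852814 ∉ [0.1, 1.3) → out
#5 (7,16): internal coord 7 + (16)·τ' = +2.155590; +2.155590 ∉ [0.1, 1.3) → out

1, 2, 3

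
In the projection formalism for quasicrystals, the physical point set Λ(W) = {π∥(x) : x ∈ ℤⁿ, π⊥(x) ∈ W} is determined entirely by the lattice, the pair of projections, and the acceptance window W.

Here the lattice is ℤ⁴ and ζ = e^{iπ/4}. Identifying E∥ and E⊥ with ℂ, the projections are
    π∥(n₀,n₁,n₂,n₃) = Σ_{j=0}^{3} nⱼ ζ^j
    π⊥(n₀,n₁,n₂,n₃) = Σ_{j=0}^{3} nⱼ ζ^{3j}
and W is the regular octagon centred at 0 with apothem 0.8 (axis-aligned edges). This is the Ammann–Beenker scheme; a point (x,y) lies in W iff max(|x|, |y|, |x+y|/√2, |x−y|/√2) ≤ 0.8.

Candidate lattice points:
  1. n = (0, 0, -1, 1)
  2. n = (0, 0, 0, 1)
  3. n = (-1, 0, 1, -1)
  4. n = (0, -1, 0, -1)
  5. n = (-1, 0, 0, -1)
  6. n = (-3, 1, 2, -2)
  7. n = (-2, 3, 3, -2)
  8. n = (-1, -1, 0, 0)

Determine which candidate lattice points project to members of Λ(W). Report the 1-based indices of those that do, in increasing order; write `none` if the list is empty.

8

Internal map: ζ^{3j} for j=0..3 gives (1,0), (−√2/2,√2/2), (0,−1), (√2/2,√2/2).
#1 (0, 0, -1, 1): internal (0.70711, 1.70711); octagon support 1.70711 vs apothem 0.8 → ∉ W
#2 (0, 0, 0, 1): internal (0.70711, 0.70711); octagon support 1.00000 vs apothem 0.8 → ∉ W
#3 (-1, 0, 1, -1): internal (-1.70711, -1.70711); octagon support 2.41421 vs apothem 0.8 → ∉ W
#4 (0, -1, 0, -1): internal (0.00000, -1.41421); octagon support 1.41421 vs apothem 0.8 → ∉ W
#5 (-1, 0, 0, -1): internal (-1.70711, -0.70711); octagon support 1.70711 vs apothem 0.8 → ∉ W
#6 (-3, 1, 2, -2): internal (-5.12132, -2.70711); octagon support 5.53553 vs apothem 0.8 → ∉ W
#7 (-2, 3, 3, -2): internal (-5.53553, -2.29289); octagon support 5.53553 vs apothem 0.8 → ∉ W
#8 (-1, -1, 0, 0): internal (-0.29289, -0.70711); octagon support 0.70711 vs apothem 0.8 → ∈ W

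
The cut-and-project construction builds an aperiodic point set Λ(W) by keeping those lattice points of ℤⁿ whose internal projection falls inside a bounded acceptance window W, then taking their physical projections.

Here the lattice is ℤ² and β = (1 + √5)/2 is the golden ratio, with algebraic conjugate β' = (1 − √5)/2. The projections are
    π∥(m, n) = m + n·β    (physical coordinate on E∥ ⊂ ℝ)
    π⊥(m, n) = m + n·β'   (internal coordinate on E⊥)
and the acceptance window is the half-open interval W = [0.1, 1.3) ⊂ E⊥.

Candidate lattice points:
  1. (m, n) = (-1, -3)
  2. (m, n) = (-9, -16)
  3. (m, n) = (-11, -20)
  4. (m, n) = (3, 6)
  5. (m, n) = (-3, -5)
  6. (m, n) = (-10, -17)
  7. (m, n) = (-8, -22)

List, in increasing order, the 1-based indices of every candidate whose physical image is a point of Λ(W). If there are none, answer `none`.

1, 2, 6

β' = (1−√5)/2 ≈ -0.618034.
#1 (-1,-3): internal coord -1 + (-3)·β' = +0.854102; +0.854102 ∈ [0.1, 1.3) → IN Λ
#2 (-9,-16): internal coord -9 + (-16)·β' = +0.888544; +0.888544 ∈ [0.1, 1.3) → IN Λ
#3 (-11,-20): internal coord -11 + (-20)·β' = +1.360680; +1.360680 ∉ [0.1, 1.3) → out
#4 (3,6): internal coord 3 + (6)·β' = -0.708204; -0.708204 ∉ [0.1, 1.3) → out
#5 (-3,-5): internal coord -3 + (-5)·β' = +0.090170; +0.090170 ∉ [0.1, 1.3) → out
#6 (-10,-17): internal coord -10 + (-17)·β' = +0.506578; +0.506578 ∈ [0.1, 1.3) → IN Λ
#7 (-8,-22): internal coord -8 + (-22)·β' = +5.596748; +5.596748 ∉ [0.1, 1.3) → out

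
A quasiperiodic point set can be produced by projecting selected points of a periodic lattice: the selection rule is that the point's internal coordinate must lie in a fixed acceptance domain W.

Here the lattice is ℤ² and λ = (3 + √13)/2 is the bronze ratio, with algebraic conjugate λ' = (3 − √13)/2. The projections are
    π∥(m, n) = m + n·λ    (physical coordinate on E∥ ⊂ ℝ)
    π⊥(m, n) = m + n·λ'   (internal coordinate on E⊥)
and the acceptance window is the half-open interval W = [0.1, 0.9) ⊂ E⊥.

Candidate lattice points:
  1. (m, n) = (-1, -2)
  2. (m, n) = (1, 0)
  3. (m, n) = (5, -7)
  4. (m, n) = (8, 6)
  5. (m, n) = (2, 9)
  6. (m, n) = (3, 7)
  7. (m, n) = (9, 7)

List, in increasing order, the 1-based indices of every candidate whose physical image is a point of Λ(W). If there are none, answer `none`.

λ' = (3−√13)/2 ≈ -0.3028.
candidate 1: (m,n)=(-1,-2) → π∥ = -1-2·λ ≈ -7.6056, π⊥ = -1-2·λ' ≈ -0.3944 ∉ [0.1, 0.9) ⇒ out
candidate 2: (m,n)=(1,0) → π∥ = 1+0·λ ≈ 1.0000, π⊥ = 1+0·λ' ≈ 1.0000 ∉ [0.1, 0.9) ⇒ out
candidate 3: (m,n)=(5,-7) → π∥ = 5-7·λ ≈ -18.1194, π⊥ = 5-7·λ' ≈ 7.1194 ∉ [0.1, 0.9) ⇒ out
candidate 4: (m,n)=(8,6) → π∥ = 8+6·λ ≈ 27.8167, π⊥ = 8+6·λ' ≈ 6.1833 ∉ [0.1, 0.9) ⇒ out
candidate 5: (m,n)=(2,9) → π∥ = 2+9·λ ≈ 31.7250, π⊥ = 2+9·λ' ≈ -0.7250 ∉ [0.1, 0.9) ⇒ out
candidate 6: (m,n)=(3,7) → π∥ = 3+7·λ ≈ 26.1194, π⊥ = 3+7·λ' ≈ 0.8806 ∈ [0.1, 0.9) ⇒ IN Λ
candidate 7: (m,n)=(9,7) → π∥ = 9+7·λ ≈ 32.1194, π⊥ = 9+7·λ' ≈ 6.8806 ∉ [0.1, 0.9) ⇒ out

6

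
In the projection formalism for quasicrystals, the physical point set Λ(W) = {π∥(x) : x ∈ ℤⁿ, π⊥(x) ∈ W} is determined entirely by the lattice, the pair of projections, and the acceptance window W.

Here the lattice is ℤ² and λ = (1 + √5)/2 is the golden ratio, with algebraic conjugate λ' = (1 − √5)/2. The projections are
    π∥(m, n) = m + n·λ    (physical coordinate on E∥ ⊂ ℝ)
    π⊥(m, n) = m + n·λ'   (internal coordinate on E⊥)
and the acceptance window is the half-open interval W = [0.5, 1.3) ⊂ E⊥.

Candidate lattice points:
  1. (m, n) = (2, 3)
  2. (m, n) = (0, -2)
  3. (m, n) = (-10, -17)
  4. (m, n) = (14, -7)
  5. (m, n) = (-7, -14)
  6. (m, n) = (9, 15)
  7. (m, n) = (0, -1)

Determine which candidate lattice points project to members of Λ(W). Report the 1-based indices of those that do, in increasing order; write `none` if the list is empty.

Numerically λ ≈ 1.61803 and λ' = −1/λ ≈ -0.61803.
candidate 1: (m,n)=(2,3) → π∥ = 2+3·λ ≈ 6.85410, π⊥ = 2+3·λ' ≈ 0.14590 ∉ [0.5, 1.3) ⇒ out
candidate 2: (m,n)=(0,-2) → π∥ = 0-2·λ ≈ -3.23607, π⊥ = 0-2·λ' ≈ 1.23607 ∈ [0.5, 1.3) ⇒ IN Λ
candidate 3: (m,n)=(-10,-17) → π∥ = -10-17·λ ≈ -37.50658, π⊥ = -10-17·λ' ≈ 0.50658 ∈ [0.5, 1.3) ⇒ IN Λ
candidate 4: (m,n)=(14,-7) → π∥ = 14-7·λ ≈ 2.67376, π⊥ = 14-7·λ' ≈ 18.32624 ∉ [0.5, 1.3) ⇒ out
candidate 5: (m,n)=(-7,-14) → π∥ = -7-14·λ ≈ -29.65248, π⊥ = -7-14·λ' ≈ 1.65248 ∉ [0.5, 1.3) ⇒ out
candidate 6: (m,n)=(9,15) → π∥ = 9+15·λ ≈ 33.27051, π⊥ = 9+15·λ' ≈ -0.27051 ∉ [0.5, 1.3) ⇒ out
candidate 7: (m,n)=(0,-1) → π∥ = 0-1·λ ≈ -1.61803, π⊥ = 0-1·λ' ≈ 0.61803 ∈ [0.5, 1.3) ⇒ IN Λ

2, 3, 7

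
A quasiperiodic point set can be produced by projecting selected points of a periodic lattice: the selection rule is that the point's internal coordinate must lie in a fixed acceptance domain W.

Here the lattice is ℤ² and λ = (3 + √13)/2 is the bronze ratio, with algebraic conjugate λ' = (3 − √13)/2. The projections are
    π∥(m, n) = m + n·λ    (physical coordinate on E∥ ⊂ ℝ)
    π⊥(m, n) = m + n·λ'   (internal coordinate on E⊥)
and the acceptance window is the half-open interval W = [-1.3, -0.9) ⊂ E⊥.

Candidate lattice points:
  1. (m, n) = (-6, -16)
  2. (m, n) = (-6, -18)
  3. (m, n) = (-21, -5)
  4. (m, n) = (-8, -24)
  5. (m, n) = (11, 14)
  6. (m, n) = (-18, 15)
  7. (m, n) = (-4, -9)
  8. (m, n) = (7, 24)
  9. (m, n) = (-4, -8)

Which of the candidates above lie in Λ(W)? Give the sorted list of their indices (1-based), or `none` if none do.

Compute λ' = (3−√13)/2 = -0.30278, so π⊥(m,n) = m -0.30278·n.
[1] lift (-6,-16): star map gives -1.15559; window check -1.3 ≤ -1.15559 < -0.9 is true → IN Λ
[2] lift (-6,-18): star map gives -0.55004; window check -1.3 ≤ -0.55004 < -0.9 is false → out
[3] lift (-21,-5): star map gives -19.48612; window check -1.3 ≤ -19.48612 < -0.9 is false → out
[4] lift (-8,-24): star map gives -0.73338; window check -1.3 ≤ -0.73338 < -0.9 is false → out
[5] lift (11,14): star map gives 6.76114; window check -1.3 ≤ 6.76114 < -0.9 is false → out
[6] lift (-18,15): star map gives -22.54163; window check -1.3 ≤ -22.54163 < -0.9 is false → out
[7] lift (-4,-9): star map gives -1.27502; window check -1.3 ≤ -1.27502 < -0.9 is true → IN Λ
[8] lift (7,24): star map gives -0.26662; window check -1.3 ≤ -0.26662 < -0.9 is false → out
[9] lift (-4,-8): star map gives -1.57779; window check -1.3 ≤ -1.57779 < -0.9 is false → out

1, 7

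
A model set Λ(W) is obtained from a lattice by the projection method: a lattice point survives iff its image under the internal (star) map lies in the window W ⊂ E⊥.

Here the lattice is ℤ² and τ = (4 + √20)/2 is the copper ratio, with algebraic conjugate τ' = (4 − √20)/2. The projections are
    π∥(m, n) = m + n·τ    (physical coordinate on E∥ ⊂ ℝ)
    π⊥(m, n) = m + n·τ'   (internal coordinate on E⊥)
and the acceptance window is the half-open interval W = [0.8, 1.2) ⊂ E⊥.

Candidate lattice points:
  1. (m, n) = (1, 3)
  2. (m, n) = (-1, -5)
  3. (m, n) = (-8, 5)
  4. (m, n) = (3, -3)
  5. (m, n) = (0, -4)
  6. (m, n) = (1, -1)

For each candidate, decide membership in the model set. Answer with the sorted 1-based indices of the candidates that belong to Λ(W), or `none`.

Numerically τ ≈ 4.236068 and τ' = −1/τ ≈ -0.236068.
[1] lift (1,3): star map gives 0.291796; window check 0.8 ≤ 0.291796 < 1.2 is false → out
[2] lift (-1,-5): star map gives 0.180340; window check 0.8 ≤ 0.180340 < 1.2 is false → out
[3] lift (-8,5): star map gives -9.180340; window check 0.8 ≤ -9.180340 < 1.2 is false → out
[4] lift (3,-3): star map gives 3.708204; window check 0.8 ≤ 3.708204 < 1.2 is false → out
[5] lift (0,-4): star map gives 0.944272; window check 0.8 ≤ 0.944272 < 1.2 is true → IN Λ
[6] lift (1,-1): star map gives 1.236068; window check 0.8 ≤ 1.236068 < 1.2 is false → out

5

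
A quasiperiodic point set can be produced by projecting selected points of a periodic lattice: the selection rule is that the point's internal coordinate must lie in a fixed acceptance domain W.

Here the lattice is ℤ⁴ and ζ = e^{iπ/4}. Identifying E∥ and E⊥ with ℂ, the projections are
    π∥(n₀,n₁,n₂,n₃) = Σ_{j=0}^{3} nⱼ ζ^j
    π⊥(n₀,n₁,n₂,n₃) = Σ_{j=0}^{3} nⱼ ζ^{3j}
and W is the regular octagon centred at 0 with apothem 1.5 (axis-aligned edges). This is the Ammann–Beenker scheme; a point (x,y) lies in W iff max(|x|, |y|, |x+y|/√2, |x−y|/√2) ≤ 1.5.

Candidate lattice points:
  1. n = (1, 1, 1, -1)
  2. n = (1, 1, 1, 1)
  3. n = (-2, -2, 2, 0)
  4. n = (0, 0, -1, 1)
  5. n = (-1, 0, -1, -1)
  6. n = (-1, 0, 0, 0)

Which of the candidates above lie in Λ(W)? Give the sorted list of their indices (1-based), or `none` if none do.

1, 2, 6

π⊥(n) = n₀ + n₁ζ³ + n₂ζ⁶ + n₃ζ⁹ where ζ = e^{iπ/4}.
candidate 1: n = (1, 1, 1, -1) → π⊥ ≈ (-0.414214, -1.000000); max(|x|,|y|,|x±y|/√2) = 1.000000 ≤ 1.5 ⇒ ∈ W
candidate 2: n = (1, 1, 1, 1) → π⊥ ≈ (+1.000000, +0.414214); max(|x|,|y|,|x±y|/√2) = 1.000000 ≤ 1.5 ⇒ ∈ W
candidate 3: n = (-2, -2, 2, 0) → π⊥ ≈ (-0.585786, -3.414214); max(|x|,|y|,|x±y|/√2) = 3.414214 > 1.5 ⇒ ∉ W
candidate 4: n = (0, 0, -1, 1) → π⊥ ≈ (+0.707107, +1.707107); max(|x|,|y|,|x±y|/√2) = 1.707107 > 1.5 ⇒ ∉ W
candidate 5: n = (-1, 0, -1, -1) → π⊥ ≈ (-1.707107, +0.292893); max(|x|,|y|,|x±y|/√2) = 1.707107 > 1.5 ⇒ ∉ W
candidate 6: n = (-1, 0, 0, 0) → π⊥ ≈ (-1.000000, +0.000000); max(|x|,|y|,|x±y|/√2) = 1.000000 ≤ 1.5 ⇒ ∈ W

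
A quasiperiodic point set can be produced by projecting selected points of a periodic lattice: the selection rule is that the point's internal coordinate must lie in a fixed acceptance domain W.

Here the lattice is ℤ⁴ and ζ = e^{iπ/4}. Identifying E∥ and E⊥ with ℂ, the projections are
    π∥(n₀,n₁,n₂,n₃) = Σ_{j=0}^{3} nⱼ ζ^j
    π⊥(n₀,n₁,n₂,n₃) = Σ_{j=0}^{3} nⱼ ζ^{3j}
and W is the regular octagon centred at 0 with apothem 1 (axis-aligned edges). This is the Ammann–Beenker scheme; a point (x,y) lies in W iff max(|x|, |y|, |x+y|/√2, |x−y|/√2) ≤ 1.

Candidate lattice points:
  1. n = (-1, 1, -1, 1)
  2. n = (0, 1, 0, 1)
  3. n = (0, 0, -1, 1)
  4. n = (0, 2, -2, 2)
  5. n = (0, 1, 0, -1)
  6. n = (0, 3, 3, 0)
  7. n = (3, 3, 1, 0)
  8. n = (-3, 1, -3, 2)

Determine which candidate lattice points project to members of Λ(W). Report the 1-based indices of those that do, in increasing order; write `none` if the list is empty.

none

Internal map: ζ^{3j} for j=0..3 gives (1,0), (−√2/2,√2/2), (0,−1), (√2/2,√2/2).
candidate 1: n = (-1, 1, -1, 1) → π⊥ ≈ (-1.00000, +2.41421); max(|x|,|y|,|x±y|/√2) = 2.41421 > 1 ⇒ ∉ W
candidate 2: n = (0, 1, 0, 1) → π⊥ ≈ (+0.00000, +1.41421); max(|x|,|y|,|x±y|/√2) = 1.41421 > 1 ⇒ ∉ W
candidate 3: n = (0, 0, -1, 1) → π⊥ ≈ (+0.70711, +1.70711); max(|x|,|y|,|x±y|/√2) = 1.70711 > 1 ⇒ ∉ W
candidate 4: n = (0, 2, -2, 2) → π⊥ ≈ (+0.00000, +4.82843); max(|x|,|y|,|x±y|/√2) = 4.82843 > 1 ⇒ ∉ W
candidate 5: n = (0, 1, 0, -1) → π⊥ ≈ (-1.41421, +0.00000); max(|x|,|y|,|x±y|/√2) = 1.41421 > 1 ⇒ ∉ W
candidate 6: n = (0, 3, 3, 0) → π⊥ ≈ (-2.12132, -0.87868); max(|x|,|y|,|x±y|/√2) = 2.12132 > 1 ⇒ ∉ W
candidate 7: n = (3, 3, 1, 0) → π⊥ ≈ (+0.87868, +1.12132); max(|x|,|y|,|x±y|/√2) = 1.41421 > 1 ⇒ ∉ W
candidate 8: n = (-3, 1, -3, 2) → π⊥ ≈ (-2.29289, +5.12132); max(|x|,|y|,|x±y|/√2) = 5.24264 > 1 ⇒ ∉ W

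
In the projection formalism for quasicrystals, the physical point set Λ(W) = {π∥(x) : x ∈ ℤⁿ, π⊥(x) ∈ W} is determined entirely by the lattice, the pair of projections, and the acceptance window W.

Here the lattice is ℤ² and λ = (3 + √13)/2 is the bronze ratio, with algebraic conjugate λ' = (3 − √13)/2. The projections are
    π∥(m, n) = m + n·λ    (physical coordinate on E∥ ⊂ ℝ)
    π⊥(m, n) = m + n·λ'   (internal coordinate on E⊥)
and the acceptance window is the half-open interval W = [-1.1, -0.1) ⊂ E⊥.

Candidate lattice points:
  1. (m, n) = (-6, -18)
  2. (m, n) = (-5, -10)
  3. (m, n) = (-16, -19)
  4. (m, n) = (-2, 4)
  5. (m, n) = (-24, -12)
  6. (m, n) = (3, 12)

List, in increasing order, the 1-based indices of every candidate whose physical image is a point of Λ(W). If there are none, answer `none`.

Compute λ' = (3−√13)/2 = -0.3028, so π⊥(m,n) = m -0.3028·n.
[1] lift (-6,-18): star map gives -0.5500; window check -1.1 ≤ -0.5500 < -0.1 is true → IN Λ
[2] lift (-5,-10): star map gives -1.9722; window check -1.1 ≤ -1.9722 < -0.1 is false → out
[3] lift (-16,-19): star map gives -10.2473; window check -1.1 ≤ -10.2473 < -0.1 is false → out
[4] lift (-2,4): star map gives -3.2111; window check -1.1 ≤ -3.2111 < -0.1 is false → out
[5] lift (-24,-12): star map gives -20.3667; window check -1.1 ≤ -20.3667 < -0.1 is false → out
[6] lift (3,12): star map gives -0.6333; window check -1.1 ≤ -0.6333 < -0.1 is true → IN Λ

1, 6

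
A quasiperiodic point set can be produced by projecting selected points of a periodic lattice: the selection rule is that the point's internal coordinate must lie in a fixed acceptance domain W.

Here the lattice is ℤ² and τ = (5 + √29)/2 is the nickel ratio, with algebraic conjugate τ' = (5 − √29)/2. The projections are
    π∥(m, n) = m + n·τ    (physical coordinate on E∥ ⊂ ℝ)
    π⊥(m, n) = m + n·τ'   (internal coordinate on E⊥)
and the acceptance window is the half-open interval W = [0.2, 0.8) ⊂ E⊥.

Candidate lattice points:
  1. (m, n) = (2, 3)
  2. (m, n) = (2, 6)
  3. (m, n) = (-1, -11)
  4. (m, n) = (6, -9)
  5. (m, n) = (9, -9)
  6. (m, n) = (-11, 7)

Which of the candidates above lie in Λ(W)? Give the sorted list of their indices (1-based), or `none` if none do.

Numerically τ ≈ 5.19258 and τ' = −1/τ ≈ -0.19258.
[1] lift (2,3): star map gives 1.42225; window check 0.2 ≤ 1.42225 < 0.8 is false → out
[2] lift (2,6): star map gives 0.84451; window check 0.2 ≤ 0.84451 < 0.8 is false → out
[3] lift (-1,-11): star map gives 1.11841; window check 0.2 ≤ 1.11841 < 0.8 is false → out
[4] lift (6,-9): star map gives 7.73324; window check 0.2 ≤ 7.73324 < 0.8 is false → out
[5] lift (9,-9): star map gives 10.73324; window check 0.2 ≤ 10.73324 < 0.8 is false → out
[6] lift (-11,7): star map gives -12.34808; window check 0.2 ≤ -12.34808 < 0.8 is false → out

none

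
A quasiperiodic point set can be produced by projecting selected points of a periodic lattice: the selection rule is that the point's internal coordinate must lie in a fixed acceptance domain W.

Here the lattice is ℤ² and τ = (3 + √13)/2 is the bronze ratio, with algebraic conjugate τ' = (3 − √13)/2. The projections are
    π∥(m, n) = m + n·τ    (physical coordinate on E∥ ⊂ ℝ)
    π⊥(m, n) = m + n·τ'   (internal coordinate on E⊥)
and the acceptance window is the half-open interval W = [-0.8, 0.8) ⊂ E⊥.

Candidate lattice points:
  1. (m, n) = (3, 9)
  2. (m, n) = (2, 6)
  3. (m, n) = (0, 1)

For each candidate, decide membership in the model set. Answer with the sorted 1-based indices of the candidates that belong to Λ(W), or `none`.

1, 2, 3

Compute τ' = (3−√13)/2 = -0.302776, so π⊥(m,n) = m -0.302776·n.
#1 (3,9): internal coord 3 + (9)·τ' = +0.275019; +0.275019 ∈ [-0.8, 0.8) → IN Λ
#2 (2,6): internal coord 2 + (6)·τ' = +0.183346; +0.183346 ∈ [-0.8, 0.8) → IN Λ
#3 (0,1): internal coord 0 + (1)·τ' = -0.302776; -0.302776 ∈ [-0.8, 0.8) → IN Λ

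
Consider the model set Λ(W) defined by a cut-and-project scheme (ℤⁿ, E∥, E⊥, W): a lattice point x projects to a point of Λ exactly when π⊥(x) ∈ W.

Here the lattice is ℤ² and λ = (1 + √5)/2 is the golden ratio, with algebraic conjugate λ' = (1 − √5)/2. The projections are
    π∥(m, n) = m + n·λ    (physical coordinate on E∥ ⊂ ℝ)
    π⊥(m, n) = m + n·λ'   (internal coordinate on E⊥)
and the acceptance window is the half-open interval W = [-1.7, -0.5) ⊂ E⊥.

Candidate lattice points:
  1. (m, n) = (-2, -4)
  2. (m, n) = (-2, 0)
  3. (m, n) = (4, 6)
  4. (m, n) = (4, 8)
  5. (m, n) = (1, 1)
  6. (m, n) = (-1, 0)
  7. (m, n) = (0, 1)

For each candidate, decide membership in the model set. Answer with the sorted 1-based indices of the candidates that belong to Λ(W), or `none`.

4, 6, 7

Compute λ' = (1−√5)/2 = -0.61803, so π⊥(m,n) = m -0.61803·n.
#1 (-2,-4): internal coord -2 + (-4)·λ' = +0.47214; +0.47214 ∉ [-1.7, -0.5) → out
#2 (-2,0): internal coord -2 + (0)·λ' = -2.00000; -2.00000 ∉ [-1.7, -0.5) → out
#3 (4,6): internal coord 4 + (6)·λ' = +0.29180; +0.29180 ∉ [-1.7, -0.5) → out
#4 (4,8): internal coord 4 + (8)·λ' = -0.94427; -0.94427 ∈ [-1.7, -0.5) → IN Λ
#5 (1,1): internal coord 1 + (1)·λ' = +0.38197; +0.38197 ∉ [-1.7, -0.5) → out
#6 (-1,0): internal coord -1 + (0)·λ' = -1.00000; -1.00000 ∈ [-1.7, -0.5) → IN Λ
#7 (0,1): internal coord 0 + (1)·λ' = -0.61803; -0.61803 ∈ [-1.7, -0.5) → IN Λ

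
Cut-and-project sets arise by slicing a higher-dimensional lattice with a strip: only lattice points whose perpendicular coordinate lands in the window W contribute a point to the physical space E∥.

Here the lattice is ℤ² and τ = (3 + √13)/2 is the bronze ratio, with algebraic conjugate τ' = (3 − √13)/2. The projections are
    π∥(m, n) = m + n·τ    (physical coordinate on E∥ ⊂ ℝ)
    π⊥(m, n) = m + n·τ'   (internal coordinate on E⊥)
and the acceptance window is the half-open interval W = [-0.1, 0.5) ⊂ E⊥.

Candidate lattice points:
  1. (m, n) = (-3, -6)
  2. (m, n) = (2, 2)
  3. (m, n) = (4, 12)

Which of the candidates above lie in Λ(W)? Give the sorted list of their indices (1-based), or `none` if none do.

τ' = (3−√13)/2 ≈ -0.3028.
[1] lift (-3,-6): star map gives -1.1833; window check -0.1 ≤ -1.1833 < 0.5 is false → out
[2] lift (2,2): star map gives 1.3944; window check -0.1 ≤ 1.3944 < 0.5 is false → out
[3] lift (4,12): star map gives 0.3667; window check -0.1 ≤ 0.3667 < 0.5 is true → IN Λ

3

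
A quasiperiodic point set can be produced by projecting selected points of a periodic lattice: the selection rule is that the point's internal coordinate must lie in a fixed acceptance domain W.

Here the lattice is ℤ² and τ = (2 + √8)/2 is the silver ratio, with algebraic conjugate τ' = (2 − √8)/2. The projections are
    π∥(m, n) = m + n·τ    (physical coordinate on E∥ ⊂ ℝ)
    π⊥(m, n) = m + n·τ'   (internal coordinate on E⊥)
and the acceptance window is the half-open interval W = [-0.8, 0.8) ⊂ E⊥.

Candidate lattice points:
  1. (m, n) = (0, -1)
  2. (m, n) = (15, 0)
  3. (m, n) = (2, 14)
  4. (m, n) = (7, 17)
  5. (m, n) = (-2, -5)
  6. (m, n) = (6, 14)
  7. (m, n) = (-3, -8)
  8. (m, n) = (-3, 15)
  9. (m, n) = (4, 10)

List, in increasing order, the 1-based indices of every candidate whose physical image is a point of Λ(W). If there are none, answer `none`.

τ' = (2−√8)/2 ≈ -0.4142.
[1] lift (0,-1): star map gives 0.4142; window check -0.8 ≤ 0.4142 < 0.8 is true → IN Λ
[2] lift (15,0): star map gives 15.0000; window check -0.8 ≤ 15.0000 < 0.8 is false → out
[3] lift (2,14): star map gives -3.7990; window check -0.8 ≤ -3.7990 < 0.8 is false → out
[4] lift (7,17): star map gives -0.0416; window check -0.8 ≤ -0.0416 < 0.8 is true → IN Λ
[5] lift (-2,-5): star map gives 0.0711; window check -0.8 ≤ 0.0711 < 0.8 is true → IN Λ
[6] lift (6,14): star map gives 0.2010; window check -0.8 ≤ 0.2010 < 0.8 is true → IN Λ
[7] lift (-3,-8): star map gives 0.3137; window check -0.8 ≤ 0.3137 < 0.8 is true → IN Λ
[8] lift (-3,15): star map gives -9.2132; window check -0.8 ≤ -9.2132 < 0.8 is false → out
[9] lift (4,10): star map gives -0.1421; window check -0.8 ≤ -0.1421 < 0.8 is true → IN Λ

1, 4, 5, 6, 7, 9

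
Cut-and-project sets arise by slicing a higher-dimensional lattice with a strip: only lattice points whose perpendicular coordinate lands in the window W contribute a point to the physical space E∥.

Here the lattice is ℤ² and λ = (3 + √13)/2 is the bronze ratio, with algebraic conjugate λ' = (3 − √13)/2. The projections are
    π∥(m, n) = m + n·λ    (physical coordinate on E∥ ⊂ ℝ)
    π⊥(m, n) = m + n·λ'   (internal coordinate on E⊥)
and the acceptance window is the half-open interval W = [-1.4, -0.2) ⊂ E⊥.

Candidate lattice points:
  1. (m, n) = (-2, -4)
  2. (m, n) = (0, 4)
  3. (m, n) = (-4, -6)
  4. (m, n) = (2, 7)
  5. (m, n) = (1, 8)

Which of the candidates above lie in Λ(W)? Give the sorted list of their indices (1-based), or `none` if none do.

Compute λ' = (3−√13)/2 = -0.3028, so π⊥(m,n) = m -0.3028·n.
[1] lift (-2,-4): star map gives -0.7889; window check -1.4 ≤ -0.7889 < -0.2 is true → IN Λ
[2] lift (0,4): star map gives -1.2111; window check -1.4 ≤ -1.2111 < -0.2 is true → IN Λ
[3] lift (-4,-6): star map gives -2.1833; window check -1.4 ≤ -2.1833 < -0.2 is false → out
[4] lift (2,7): star map gives -0.1194; window check -1.4 ≤ -0.1194 < -0.2 is false → out
[5] lift (1,8): star map gives -1.4222; window check -1.4 ≤ -1.4222 < -0.2 is false → out

1, 2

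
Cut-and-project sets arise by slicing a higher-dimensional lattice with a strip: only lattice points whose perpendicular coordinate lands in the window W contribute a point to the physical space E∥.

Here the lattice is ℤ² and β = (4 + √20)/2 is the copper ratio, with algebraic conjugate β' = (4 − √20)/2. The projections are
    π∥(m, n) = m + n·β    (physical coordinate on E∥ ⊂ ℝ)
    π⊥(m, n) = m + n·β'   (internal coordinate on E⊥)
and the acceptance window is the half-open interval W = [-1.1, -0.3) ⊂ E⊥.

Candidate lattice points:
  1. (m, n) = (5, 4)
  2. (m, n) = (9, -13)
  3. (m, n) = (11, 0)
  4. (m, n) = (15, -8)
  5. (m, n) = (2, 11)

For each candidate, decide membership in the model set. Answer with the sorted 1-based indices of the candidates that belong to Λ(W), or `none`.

Numerically β ≈ 4.23607 and β' = −1/β ≈ -0.23607.
[1] lift (5,4): star map gives 4.05573; window check -1.1 ≤ 4.05573 < -0.3 is false → out
[2] lift (9,-13): star map gives 12.06888; window check -1.1 ≤ 12.06888 < -0.3 is false → out
[3] lift (11,0): star map gives 11.00000; window check -1.1 ≤ 11.00000 < -0.3 is false → out
[4] lift (15,-8): star map gives 16.88854; window check -1.1 ≤ 16.88854 < -0.3 is false → out
[5] lift (2,11): star map gives -0.59675; window check -1.1 ≤ -0.59675 < -0.3 is true → IN Λ

5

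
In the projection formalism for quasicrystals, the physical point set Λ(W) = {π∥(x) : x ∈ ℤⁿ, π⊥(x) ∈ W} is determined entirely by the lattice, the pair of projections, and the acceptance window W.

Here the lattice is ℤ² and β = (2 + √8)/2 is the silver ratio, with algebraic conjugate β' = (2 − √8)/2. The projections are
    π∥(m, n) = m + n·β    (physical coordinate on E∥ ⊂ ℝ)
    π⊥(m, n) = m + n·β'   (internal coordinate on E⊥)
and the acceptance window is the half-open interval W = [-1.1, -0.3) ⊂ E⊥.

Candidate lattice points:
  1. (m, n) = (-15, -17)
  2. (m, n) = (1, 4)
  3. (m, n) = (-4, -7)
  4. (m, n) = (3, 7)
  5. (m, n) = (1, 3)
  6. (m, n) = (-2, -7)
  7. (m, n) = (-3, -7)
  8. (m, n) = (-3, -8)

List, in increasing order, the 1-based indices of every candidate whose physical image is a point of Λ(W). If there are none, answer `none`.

Numerically β ≈ 2.41421 and β' = −1/β ≈ -0.41421.
[1] lift (-15,-17): star map gives -7.95837; window check -1.1 ≤ -7.95837 < -0.3 is false → out
[2] lift (1,4): star map gives -0.65685; window check -1.1 ≤ -0.65685 < -0.3 is true → IN Λ
[3] lift (-4,-7): star map gives -1.10051; window check -1.1 ≤ -1.10051 < -0.3 is false → out
[4] lift (3,7): star map gives 0.10051; window check -1.1 ≤ 0.10051 < -0.3 is false → out
[5] lift (1,3): star map gives -0.24264; window check -1.1 ≤ -0.24264 < -0.3 is false → out
[6] lift (-2,-7): star map gives 0.89949; window check -1.1 ≤ 0.89949 < -0.3 is false → out
[7] lift (-3,-7): star map gives -0.10051; window check -1.1 ≤ -0.10051 < -0.3 is false → out
[8] lift (-3,-8): star map gives 0.31371; window check -1.1 ≤ 0.31371 < -0.3 is false → out

2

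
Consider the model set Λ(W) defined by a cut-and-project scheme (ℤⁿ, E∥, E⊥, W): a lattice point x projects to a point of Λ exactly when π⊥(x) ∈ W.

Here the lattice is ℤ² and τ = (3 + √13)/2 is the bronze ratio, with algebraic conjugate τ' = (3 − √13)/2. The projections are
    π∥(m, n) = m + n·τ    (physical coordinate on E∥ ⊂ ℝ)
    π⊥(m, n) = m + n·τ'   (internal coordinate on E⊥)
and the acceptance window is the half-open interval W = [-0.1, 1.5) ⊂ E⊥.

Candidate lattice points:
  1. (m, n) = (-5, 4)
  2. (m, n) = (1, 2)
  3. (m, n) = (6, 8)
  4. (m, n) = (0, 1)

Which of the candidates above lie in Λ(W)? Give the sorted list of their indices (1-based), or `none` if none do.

Numerically τ ≈ 3.302776 and τ' = −1/τ ≈ -0.302776.
#1 (-5,4): internal coord -5 + (4)·τ' = -6.211103; -6.211103 ∉ [-0.1, 1.5) → out
#2 (1,2): internal coord 1 + (2)·τ' = +0.394449; +0.394449 ∈ [-0.1, 1.5) → IN Λ
#3 (6,8): internal coord 6 + (8)·τ' = +3.577795; +3.577795 ∉ [-0.1, 1.5) → out
#4 (0,1): internal coord 0 + (1)·τ' = -0.302776; -0.302776 ∉ [-0.1, 1.5) → out

2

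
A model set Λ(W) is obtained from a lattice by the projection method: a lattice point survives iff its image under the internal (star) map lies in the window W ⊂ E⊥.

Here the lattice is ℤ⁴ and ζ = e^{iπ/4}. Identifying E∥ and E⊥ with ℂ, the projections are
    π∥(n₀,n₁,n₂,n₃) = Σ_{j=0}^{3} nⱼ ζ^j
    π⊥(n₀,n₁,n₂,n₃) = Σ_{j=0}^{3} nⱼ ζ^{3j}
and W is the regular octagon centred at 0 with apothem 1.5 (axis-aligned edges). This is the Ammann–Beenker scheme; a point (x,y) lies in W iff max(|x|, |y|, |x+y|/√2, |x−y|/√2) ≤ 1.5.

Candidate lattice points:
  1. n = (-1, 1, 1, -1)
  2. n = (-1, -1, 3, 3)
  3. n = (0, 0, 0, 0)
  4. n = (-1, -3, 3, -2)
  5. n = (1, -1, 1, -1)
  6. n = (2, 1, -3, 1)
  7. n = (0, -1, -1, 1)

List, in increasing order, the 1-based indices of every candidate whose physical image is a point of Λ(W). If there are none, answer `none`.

3

Internal map: ζ^{3j} for j=0..3 gives (1,0), (−√2/2,√2/2), (0,−1), (√2/2,√2/2).
candidate 1: n = (-1, 1, 1, -1) → π⊥ ≈ (-2.41421, -1.00000); max(|x|,|y|,|x±y|/√2) = 2.41421 > 1.5 ⇒ ∉ W
candidate 2: n = (-1, -1, 3, 3) → π⊥ ≈ (+1.82843, -1.58579); max(|x|,|y|,|x±y|/√2) = 2.41421 > 1.5 ⇒ ∉ W
candidate 3: n = (0, 0, 0, 0) → π⊥ ≈ (+0.00000, +0.00000); max(|x|,|y|,|x±y|/√2) = 0.00000 ≤ 1.5 ⇒ ∈ W
candidate 4: n = (-1, -3, 3, -2) → π⊥ ≈ (-0.29289, -6.53553); max(|x|,|y|,|x±y|/√2) = 6.53553 > 1.5 ⇒ ∉ W
candidate 5: n = (1, -1, 1, -1) → π⊥ ≈ (+1.00000, -2.41421); max(|x|,|y|,|x±y|/√2) = 2.41421 > 1.5 ⇒ ∉ W
candidate 6: n = (2, 1, -3, 1) → π⊥ ≈ (+2.00000, +4.41421); max(|x|,|y|,|x±y|/√2) = 4.53553 > 1.5 ⇒ ∉ W
candidate 7: n = (0, -1, -1, 1) → π⊥ ≈ (+1.41421, +1.00000); max(|x|,|y|,|x±y|/√2) = 1.70711 > 1.5 ⇒ ∉ W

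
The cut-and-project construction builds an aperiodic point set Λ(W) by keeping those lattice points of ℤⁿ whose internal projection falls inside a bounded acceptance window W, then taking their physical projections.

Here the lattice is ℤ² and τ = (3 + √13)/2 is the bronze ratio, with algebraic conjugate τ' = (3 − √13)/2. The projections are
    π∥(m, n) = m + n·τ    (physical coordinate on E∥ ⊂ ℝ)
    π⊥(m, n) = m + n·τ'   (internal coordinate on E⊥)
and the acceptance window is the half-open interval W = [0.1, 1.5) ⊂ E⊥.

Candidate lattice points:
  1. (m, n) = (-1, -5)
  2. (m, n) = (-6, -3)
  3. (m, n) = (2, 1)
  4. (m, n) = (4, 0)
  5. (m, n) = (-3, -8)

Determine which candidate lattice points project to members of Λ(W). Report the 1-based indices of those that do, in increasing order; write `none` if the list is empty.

1

Compute τ' = (3−√13)/2 = -0.3028, so π⊥(m,n) = m -0.3028·n.
#1 (-1,-5): internal coord -1 + (-5)·τ' = +0.5139; +0.5139 ∈ [0.1, 1.5) → IN Λ
#2 (-6,-3): internal coord -6 + (-3)·τ' = -5.0917; -5.0917 ∉ [0.1, 1.5) → out
#3 (2,1): internal coord 2 + (1)·τ' = +1.6972; +1.6972 ∉ [0.1, 1.5) → out
#4 (4,0): internal coord 4 + (0)·τ' = +4.0000; +4.0000 ∉ [0.1, 1.5) → out
#5 (-3,-8): internal coord -3 + (-8)·τ' = -0.5778; -0.5778 ∉ [0.1, 1.5) → out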